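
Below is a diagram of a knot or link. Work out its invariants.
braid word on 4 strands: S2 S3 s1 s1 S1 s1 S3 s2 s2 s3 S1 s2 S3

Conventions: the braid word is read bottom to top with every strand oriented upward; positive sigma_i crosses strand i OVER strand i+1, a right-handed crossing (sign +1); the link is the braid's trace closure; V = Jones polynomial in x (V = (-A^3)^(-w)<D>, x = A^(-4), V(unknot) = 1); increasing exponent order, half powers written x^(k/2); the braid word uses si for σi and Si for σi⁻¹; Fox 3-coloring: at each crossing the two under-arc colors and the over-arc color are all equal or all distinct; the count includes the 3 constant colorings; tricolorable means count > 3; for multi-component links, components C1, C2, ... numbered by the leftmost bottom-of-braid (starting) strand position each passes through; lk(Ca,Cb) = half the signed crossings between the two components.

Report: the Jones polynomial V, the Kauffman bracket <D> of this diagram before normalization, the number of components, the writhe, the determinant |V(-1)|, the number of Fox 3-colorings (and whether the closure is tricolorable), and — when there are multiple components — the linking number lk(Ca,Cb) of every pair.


V = x + x^3 - x^4
<D> = A^-13 - A^-9 - A^-1 (w = +1)
1 component over 13 crossings, w = +1
9 Fox colorings among 3^13, |V(-1)| = 3: tricolorable
why: det 3 = |V(-1)|; divisible by 3, so tricolorable


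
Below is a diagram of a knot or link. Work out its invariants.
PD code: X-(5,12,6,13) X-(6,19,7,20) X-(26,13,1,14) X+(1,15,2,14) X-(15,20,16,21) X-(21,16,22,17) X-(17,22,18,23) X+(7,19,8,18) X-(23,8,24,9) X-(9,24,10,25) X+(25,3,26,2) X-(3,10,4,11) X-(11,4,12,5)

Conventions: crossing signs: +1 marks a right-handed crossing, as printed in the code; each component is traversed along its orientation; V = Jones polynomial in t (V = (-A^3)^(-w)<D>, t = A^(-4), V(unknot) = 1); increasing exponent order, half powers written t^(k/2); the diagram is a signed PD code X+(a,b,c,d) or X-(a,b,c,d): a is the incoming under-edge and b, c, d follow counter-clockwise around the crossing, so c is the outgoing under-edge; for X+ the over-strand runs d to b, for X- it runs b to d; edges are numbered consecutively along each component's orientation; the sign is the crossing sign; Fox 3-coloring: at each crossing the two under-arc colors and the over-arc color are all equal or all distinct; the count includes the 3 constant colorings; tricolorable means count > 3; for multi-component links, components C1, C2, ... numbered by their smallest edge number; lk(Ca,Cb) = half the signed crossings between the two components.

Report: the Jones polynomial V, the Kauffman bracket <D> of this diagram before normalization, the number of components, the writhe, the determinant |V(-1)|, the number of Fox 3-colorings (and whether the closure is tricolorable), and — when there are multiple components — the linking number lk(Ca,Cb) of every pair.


Jones polynomial: V(t) = t^-11 - 2t^-10 + 2t^-9 - 3t^-8 + 2t^-7 - 2t^-6 + 2t^-5 + t^-3
<D> = -A^-9 - 2A^-1 + 2A^3 - 2A^7 + 3A^11 - 2A^15 + 2A^19 - A^23; writhe -7
components 1, writhe -7 (13 crossings)
3-colorings: 9 of 3^13, det 15 — tricolorable
note: det 15 = |V(-1)|; divisible by 3, so tricolorable


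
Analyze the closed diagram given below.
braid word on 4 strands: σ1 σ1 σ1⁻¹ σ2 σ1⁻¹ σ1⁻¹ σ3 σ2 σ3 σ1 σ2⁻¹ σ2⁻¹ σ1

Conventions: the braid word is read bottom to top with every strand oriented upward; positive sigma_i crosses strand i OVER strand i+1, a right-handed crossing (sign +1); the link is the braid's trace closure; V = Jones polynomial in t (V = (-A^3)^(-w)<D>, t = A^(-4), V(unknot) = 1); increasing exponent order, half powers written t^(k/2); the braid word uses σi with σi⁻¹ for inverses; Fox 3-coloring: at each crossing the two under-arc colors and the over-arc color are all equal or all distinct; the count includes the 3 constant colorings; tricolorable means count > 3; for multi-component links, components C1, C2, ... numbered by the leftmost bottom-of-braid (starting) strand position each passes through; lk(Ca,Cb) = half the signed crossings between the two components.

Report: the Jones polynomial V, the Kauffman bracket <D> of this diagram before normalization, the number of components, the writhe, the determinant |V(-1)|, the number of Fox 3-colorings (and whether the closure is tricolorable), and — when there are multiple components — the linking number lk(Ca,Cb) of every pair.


Jones polynomial: V(t) = t^-2 - 2t^-1 + 4 - 4t + 4t^2 - 4t^3 + 3t^4 - 2t^5 + t^6
<D> = -A^-15 + 2A^-11 - 3A^-7 + 4A^-3 - 4A + 4A^5 - 4A^9 + 2A^13 - A^17; writhe +3
components 1, writhe +3 (13 crossings)
3-colorings: 3 of 3^13, det 25 — not tricolorable
note: inverse pairs cancel, leaving σ1 σ2 σ1⁻¹ σ1⁻¹ σ3 σ2 σ3 σ1 σ2⁻¹ σ2⁻¹ σ1


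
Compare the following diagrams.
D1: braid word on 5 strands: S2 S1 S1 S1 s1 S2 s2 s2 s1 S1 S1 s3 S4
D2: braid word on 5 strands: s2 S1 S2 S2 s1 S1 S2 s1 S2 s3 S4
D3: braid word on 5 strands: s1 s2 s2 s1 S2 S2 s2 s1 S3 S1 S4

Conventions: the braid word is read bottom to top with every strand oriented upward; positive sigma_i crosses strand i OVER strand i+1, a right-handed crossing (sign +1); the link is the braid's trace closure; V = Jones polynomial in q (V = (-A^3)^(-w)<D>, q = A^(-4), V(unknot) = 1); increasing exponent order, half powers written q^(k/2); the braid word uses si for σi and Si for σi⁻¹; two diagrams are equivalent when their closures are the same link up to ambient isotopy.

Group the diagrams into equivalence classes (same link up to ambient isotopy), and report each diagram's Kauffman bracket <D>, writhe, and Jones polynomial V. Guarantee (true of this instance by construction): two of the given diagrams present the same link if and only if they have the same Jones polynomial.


equivalence classes: {D1} | {D2} | {D3}
D1 (bracket A^-7 + A; 13 crossings at w = -3): V = -q^(-5/2) - q^(-1/2)
V(D2) = q^(-9/2) - q^(-5/2) - q^(-3/2) - q^(-1/2)  (w -3, c 11, <D> = A^-7 + A^-3 + A - A^9)
D3 (bracket A^-15 + A^-7 - A^-3 + A; 11 crossings at w = +1): V = -q^(1/2) + q^(3/2) - q^(5/2) - q^(9/2)
key observation: 3 classes among 3 diagrams; unequal V(q) rules out equality


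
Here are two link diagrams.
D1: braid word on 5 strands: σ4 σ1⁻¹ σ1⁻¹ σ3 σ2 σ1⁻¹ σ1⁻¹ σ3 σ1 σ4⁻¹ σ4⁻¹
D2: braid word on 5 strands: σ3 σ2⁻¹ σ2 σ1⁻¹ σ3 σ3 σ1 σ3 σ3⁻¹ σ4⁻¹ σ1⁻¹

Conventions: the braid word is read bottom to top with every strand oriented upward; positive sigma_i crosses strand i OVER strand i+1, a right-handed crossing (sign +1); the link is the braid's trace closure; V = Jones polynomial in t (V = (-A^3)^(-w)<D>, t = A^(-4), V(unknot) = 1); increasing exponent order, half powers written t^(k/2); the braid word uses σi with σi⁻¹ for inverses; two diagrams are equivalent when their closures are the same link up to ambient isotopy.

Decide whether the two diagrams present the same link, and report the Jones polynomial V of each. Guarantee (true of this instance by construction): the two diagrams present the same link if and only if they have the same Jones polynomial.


equivalent: no
V(D1) = t^(-7/2) - t^(-5/2) + t^(-3/2) - 2t^(-1/2) - t^(3/2)  (w -1, c 11, <D> = A^-9 + 2A^-1 - A^3 + A^7 - A^11)
V(D2) = -t^(1/2) - t^(3/2) - t^(5/2) + t^(9/2)  (w +1, c 11, <D> = -A^-15 + A^-7 + A^-3 + A)
why: 2 classes among 2 diagrams; unequal V(t) rules out equality


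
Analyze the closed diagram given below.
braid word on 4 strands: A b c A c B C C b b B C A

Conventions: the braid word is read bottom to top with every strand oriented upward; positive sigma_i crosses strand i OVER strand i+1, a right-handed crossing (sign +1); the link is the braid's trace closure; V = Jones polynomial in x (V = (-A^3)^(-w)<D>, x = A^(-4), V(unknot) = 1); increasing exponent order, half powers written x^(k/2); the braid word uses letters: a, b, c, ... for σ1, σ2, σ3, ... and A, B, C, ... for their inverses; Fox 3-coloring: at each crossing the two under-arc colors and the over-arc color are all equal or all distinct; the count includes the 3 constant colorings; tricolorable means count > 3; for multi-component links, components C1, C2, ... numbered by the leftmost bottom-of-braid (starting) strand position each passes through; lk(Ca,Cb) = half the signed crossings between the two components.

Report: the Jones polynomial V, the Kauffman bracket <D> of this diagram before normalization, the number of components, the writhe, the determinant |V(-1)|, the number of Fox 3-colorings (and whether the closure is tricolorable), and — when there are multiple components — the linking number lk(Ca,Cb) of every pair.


Jones polynomial: V(x) = -2x^-6 + 4x^-5 - 6x^-4 + 8x^-3 - 7x^-2 + 7x^-1 - 5 + 3x - x^2
<D> = A^-17 - 3A^-13 + 5A^-9 - 7A^-5 + 7A^-1 - 8A^3 + 6A^7 - 4A^11 + 2A^15; writhe -3
components 1, writhe -3 (13 crossings)
3-colorings: 3 of 3^13, det 43 — not tricolorable
note: the span of V is 8, forcing >= 8 crossings in any diagram


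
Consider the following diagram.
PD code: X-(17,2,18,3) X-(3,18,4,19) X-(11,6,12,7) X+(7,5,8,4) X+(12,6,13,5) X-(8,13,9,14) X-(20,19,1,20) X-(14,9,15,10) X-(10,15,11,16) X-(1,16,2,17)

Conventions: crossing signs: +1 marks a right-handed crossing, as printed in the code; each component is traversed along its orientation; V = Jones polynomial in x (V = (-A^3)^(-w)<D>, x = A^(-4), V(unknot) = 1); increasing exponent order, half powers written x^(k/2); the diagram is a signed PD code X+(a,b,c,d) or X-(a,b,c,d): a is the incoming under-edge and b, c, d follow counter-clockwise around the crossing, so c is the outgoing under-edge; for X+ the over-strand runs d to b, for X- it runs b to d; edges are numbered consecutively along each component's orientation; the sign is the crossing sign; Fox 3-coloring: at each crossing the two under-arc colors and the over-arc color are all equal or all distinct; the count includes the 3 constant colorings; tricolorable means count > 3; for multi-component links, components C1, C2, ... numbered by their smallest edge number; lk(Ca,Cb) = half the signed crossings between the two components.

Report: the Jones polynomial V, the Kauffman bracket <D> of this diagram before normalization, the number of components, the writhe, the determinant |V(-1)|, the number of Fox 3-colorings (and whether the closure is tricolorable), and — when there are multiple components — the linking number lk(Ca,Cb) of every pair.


V(x) = x^-8 - 2x^-7 + x^-6 - 2x^-5 + 2x^-4 + x^-2
bracket: A^-10 + 2A^-2 - 2A^2 + A^6 - 2A^10 + A^14, w = -6
1 component, writhe -6, over 10 crossings
det 9, colorings 27 of 3^10 — tricolorable
observation: w = -6 (over 10 crossings) is diagram-only; (-A^3)^(6) removes it from V


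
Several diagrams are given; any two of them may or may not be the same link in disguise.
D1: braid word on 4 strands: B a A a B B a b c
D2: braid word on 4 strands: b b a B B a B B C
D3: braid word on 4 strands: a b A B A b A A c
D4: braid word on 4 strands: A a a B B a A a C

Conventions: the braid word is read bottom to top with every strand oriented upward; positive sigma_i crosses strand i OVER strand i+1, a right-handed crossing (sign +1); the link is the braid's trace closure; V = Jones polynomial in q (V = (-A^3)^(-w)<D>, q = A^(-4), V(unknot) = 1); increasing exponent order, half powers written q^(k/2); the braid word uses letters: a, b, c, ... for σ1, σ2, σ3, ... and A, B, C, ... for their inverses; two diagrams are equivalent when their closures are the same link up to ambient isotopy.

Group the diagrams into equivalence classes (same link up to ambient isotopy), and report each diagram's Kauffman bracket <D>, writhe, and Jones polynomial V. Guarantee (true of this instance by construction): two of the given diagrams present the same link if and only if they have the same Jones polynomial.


equivalence classes: {D1, D2, D4} | {D3}
D1 (bracket -A^-5 - 2A^3 - A^11; 9 crossings at w = +1): V = q^-2 + 2 + q^2
D2 (bracket -A^-11 - 2A^-3 - A^5; 9 crossings at w = -1): V = q^-2 + 2 + q^2
D3 (bracket -A^-3 - A - A^5 - A^9; 9 crossings at w = -1): V = q^-3 + q^-2 + q^-1 + 1
D4 (bracket -A^-11 - 2A^-3 - A^5; 9 crossings at w = -1): V = q^-2 + 2 + q^2
observation: V(q) takes 2 values over 4 diagrams, fixing the grouping


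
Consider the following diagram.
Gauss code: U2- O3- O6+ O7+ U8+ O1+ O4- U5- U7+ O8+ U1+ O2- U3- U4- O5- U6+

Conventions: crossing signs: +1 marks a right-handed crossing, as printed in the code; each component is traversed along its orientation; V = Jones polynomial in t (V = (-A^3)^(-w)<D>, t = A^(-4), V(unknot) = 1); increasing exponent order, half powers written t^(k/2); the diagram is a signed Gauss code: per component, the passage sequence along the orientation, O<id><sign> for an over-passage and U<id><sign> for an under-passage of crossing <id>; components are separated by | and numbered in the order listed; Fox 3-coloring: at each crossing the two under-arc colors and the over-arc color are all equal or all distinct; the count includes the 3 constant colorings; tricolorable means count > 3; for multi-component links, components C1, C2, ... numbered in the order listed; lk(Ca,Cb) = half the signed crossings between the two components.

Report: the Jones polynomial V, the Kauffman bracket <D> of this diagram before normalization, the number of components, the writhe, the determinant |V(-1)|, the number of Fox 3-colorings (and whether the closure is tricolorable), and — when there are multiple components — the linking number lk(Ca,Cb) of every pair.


V = -t^-3 + 2t^-2 - 2t^-1 + 3 - 2t + 2t^2 - t^3
<D> = -A^-12 + 2A^-8 - 2A^-4 + 3 - 2A^4 + 2A^8 - A^12 (w = 0)
1 component over 8 crossings, w = 0
3 Fox colorings among 3^8, |V(-1)| = 13: not tricolorable
why: the span of V is 6, forcing >= 6 crossings in any diagram


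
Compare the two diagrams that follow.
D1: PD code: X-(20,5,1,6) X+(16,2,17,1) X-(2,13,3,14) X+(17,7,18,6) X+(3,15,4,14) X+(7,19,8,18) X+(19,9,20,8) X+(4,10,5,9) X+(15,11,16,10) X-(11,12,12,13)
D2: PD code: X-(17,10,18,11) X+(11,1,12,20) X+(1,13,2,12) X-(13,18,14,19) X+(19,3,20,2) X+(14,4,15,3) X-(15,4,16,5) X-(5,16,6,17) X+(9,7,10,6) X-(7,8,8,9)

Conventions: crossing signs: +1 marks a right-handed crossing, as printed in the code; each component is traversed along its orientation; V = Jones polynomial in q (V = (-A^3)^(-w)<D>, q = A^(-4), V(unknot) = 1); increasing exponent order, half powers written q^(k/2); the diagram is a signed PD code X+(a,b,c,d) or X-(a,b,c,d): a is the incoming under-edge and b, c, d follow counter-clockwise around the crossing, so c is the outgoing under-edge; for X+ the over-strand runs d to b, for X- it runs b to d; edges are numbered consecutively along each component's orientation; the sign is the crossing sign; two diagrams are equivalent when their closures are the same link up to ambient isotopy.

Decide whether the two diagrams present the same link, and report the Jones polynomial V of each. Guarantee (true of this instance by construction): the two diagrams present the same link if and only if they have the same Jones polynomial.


same link: no
V(D1) = q - q^2 + 2q^3 - q^4 + q^5 - q^6  [10 crossings, <D> = -A^-12 + A^-8 - A^-4 + 2 - A^4 + A^8, w = +4]
V(D2) = -q^-3 + 2q^-2 - 2q^-1 + 3 - 2q + 2q^2 - q^3  [10 crossings, <D> = -A^-12 + 2A^-8 - 2A^-4 + 3 - 2A^4 + 2A^8 - A^12, w = 0]
insight: 2 values of V(q) split the 2 diagrams


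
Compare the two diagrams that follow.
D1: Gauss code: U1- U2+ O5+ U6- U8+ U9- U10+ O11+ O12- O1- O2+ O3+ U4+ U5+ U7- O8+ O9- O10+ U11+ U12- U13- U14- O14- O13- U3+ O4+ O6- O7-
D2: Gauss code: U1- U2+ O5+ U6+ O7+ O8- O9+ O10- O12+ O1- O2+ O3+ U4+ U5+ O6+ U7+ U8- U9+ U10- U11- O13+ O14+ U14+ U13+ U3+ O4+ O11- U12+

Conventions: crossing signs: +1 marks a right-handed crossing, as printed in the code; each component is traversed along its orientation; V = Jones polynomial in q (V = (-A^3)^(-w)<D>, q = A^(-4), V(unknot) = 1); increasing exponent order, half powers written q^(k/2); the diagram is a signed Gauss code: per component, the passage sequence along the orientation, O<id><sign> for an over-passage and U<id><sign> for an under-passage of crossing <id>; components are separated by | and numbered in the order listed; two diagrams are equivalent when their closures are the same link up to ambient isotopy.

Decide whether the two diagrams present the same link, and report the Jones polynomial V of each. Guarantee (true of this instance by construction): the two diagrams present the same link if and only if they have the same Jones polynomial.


equivalent: no
V(D1) = q + q^3 - q^4  (w 0, c 14, <D> = -A^-16 + A^-12 + A^-4)
V(D2) = q - q^2 + 2q^3 - q^4 + q^5 - q^6  [14 crossings, <D> = -A^-6 + A^-2 - A^2 + 2A^6 - A^10 + A^14, w = +6]
key observation: V(q) takes 2 values over 2 diagrams, fixing the grouping


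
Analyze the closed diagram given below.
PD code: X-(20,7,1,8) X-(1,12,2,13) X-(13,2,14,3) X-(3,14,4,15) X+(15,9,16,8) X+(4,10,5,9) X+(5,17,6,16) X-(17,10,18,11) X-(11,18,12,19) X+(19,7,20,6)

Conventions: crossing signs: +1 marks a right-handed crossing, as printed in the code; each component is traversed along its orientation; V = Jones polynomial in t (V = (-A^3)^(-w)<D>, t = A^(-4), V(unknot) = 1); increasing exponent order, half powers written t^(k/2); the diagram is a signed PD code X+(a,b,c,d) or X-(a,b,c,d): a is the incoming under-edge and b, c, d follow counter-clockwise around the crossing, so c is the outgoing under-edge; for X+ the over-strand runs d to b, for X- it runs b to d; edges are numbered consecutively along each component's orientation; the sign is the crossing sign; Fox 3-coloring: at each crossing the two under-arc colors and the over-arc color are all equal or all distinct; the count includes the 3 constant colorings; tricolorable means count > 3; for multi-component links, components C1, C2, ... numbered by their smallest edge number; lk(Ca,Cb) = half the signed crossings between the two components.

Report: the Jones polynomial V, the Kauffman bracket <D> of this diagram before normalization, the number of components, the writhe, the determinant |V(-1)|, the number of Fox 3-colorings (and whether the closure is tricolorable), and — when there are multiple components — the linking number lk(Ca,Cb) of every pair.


Jones polynomial: V(t) = -t^-4 + t^-3 + t^-1
<D> = A^-2 + A^6 - A^10; writhe -2
components 1, writhe -2 (10 crossings)
3-colorings: 9 of 3^10, det 3 — tricolorable
note: the span of V is 3, forcing >= 3 crossings in any diagram


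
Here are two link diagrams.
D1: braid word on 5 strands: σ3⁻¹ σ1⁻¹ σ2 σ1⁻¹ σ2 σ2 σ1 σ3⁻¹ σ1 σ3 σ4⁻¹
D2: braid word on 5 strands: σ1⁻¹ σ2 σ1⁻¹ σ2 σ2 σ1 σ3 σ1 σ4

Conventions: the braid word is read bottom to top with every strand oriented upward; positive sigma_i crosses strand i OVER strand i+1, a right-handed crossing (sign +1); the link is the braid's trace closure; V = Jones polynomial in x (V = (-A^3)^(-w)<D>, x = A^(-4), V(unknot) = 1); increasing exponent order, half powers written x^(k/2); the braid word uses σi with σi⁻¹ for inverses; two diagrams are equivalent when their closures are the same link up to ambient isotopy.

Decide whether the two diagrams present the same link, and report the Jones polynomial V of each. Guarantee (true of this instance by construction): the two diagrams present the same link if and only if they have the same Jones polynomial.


equivalent: yes
D1 (bracket A^-7 + A; 11 crossings at w = +1): V = -x^(1/2) - x^(5/2)
D2 (bracket A^5 + A^13; 9 crossings at w = +5): V = -x^(1/2) - x^(5/2)
key observation: all 2 diagrams share one V(x), hence one class


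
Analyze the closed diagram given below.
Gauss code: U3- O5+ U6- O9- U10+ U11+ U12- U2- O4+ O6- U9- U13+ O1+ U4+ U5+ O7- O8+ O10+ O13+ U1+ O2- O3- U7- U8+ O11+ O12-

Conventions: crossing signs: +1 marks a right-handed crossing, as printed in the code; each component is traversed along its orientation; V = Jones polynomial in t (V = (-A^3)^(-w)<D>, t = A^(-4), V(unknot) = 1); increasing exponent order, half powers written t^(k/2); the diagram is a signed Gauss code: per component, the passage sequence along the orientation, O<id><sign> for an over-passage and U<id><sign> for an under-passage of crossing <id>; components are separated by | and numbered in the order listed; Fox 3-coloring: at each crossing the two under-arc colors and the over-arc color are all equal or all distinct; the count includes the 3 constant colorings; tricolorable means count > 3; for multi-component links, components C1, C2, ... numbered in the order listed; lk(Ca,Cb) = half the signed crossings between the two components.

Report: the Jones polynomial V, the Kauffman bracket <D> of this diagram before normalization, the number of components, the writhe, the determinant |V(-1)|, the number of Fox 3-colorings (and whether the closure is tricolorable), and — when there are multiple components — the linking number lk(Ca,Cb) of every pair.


Jones polynomial: V(t) = -t^-1 + 2 - t + 2t^2 - t^3 + t^4 - t^5
<D> = A^-17 - A^-13 + A^-9 - 2A^-5 + A^-1 - 2A^3 + A^7; writhe +1
components 1, writhe +1 (13 crossings)
3-colorings: 9 of 3^13, det 9 — tricolorable
note: det 9 = |V(-1)|; divisible by 3, so tricolorable


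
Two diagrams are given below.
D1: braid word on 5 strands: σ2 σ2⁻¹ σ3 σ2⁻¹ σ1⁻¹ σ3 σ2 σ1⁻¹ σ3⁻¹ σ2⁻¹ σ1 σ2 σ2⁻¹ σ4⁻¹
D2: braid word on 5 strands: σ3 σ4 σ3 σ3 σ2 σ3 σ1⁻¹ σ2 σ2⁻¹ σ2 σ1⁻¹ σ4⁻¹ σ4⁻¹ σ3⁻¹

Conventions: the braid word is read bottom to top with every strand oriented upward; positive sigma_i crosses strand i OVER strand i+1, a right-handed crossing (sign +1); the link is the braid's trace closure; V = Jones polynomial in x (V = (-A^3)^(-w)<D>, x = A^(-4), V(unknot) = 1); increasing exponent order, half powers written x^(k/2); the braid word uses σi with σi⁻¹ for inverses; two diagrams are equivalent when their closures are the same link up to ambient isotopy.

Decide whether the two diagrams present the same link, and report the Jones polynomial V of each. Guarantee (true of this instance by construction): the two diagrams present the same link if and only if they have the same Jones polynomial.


equivalent: no
V(D1) = x^-4 - x^-3 + x^-2 - 2x^-1 + 2 - x + x^2  (w -2, c 14, <D> = A^-14 - A^-10 + 2A^-6 - 2A^-2 + A^2 - A^6 + A^10)
D2 (bracket A^-14 - 2A^-10 + 2A^-6 - 2A^-2 + 2A^2 - A^6 + A^10; 14 crossings at w = +2): V = x^-1 - 1 + 2x - 2x^2 + 2x^3 - 2x^4 + x^5
why: V(x) takes 2 values over 2 diagrams, fixing the grouping


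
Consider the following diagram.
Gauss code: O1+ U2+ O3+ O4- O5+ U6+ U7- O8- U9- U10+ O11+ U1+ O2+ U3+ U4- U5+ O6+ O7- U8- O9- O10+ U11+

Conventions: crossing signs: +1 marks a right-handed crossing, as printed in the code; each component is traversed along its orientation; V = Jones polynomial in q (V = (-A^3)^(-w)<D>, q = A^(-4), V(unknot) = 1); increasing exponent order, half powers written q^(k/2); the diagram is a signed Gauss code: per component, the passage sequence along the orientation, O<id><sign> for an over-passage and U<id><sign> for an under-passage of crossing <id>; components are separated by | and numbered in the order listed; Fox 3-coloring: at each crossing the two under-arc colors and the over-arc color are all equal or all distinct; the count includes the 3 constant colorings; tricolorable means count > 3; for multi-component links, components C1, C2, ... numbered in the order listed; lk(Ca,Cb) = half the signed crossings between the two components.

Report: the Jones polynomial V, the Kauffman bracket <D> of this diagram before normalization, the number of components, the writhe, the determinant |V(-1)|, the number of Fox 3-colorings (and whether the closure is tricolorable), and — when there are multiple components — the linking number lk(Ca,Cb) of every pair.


V = q + q^3 - q^4
<D> = A^-7 - A^-3 - A^5 (w = +3)
1 component over 11 crossings, w = +3
9 Fox colorings among 3^11, |V(-1)| = 3: tricolorable
why: det 3 = |V(-1)|; divisible by 3, so tricolorable


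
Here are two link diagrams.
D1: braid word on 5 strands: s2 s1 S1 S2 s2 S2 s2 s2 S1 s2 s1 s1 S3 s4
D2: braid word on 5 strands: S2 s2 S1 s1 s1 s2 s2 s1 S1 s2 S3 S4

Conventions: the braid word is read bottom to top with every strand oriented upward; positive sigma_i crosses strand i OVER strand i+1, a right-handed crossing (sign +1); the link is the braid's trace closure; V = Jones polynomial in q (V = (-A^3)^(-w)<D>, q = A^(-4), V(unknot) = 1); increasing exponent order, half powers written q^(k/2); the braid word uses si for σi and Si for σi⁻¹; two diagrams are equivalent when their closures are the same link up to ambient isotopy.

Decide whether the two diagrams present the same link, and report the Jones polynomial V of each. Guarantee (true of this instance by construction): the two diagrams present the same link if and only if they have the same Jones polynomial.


same link: no
V(D1) = q - q^2 + 2q^3 - q^4 + q^5 - q^6  [14 crossings, <D> = -A^-12 + A^-8 - A^-4 + 2 - A^4 + A^8, w = +4]
V(D2) = q + q^3 - q^4  (w +2, c 12, <D> = -A^-10 + A^-6 + A^2)
note: V(q) takes 2 values over 2 diagrams, fixing the grouping


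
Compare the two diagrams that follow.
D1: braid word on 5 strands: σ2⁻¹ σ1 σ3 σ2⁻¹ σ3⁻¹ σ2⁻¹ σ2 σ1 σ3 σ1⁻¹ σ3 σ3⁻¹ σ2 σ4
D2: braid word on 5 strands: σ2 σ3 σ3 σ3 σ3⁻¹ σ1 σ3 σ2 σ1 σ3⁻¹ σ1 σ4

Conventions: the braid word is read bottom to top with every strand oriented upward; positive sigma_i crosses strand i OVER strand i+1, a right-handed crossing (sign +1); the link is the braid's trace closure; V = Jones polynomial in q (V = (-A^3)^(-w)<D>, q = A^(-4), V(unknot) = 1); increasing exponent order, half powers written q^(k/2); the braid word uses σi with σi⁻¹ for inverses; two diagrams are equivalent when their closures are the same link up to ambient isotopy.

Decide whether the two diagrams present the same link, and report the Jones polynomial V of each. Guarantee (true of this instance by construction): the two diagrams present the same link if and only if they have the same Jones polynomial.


equivalent: no
V(D1) = 1  (w +2, c 14, <D> = A^6)
V(D2) = q^2 - q^3 + 3q^4 - 3q^5 + 3q^6 - 3q^7 + 2q^8 - q^9  (w +8, c 12, <D> = -A^-12 + 2A^-8 - 3A^-4 + 3 - 3A^4 + 3A^8 - A^12 + A^16)
why: 2 values of V(q) split the 2 diagrams


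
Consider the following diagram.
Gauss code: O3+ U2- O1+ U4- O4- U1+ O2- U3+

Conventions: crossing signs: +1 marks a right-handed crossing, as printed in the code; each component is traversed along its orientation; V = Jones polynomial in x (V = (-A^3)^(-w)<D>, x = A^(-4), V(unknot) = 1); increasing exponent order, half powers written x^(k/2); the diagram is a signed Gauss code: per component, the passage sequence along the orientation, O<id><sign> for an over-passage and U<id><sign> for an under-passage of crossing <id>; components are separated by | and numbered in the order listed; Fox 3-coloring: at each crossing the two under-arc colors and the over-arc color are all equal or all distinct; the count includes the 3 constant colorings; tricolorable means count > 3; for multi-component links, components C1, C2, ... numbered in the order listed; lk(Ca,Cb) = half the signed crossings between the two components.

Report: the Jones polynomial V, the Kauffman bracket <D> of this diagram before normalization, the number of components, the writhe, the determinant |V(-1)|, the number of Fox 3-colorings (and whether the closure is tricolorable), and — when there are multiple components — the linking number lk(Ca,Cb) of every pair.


Jones polynomial: V(x) = 1
<D> = 1; writhe 0
components 1, writhe 0 (4 crossings)
3-colorings: 3 of 3^4, det 1 — not tricolorable
note: det 1 = |V(-1)|; not divisible by 3, so not tricolorable


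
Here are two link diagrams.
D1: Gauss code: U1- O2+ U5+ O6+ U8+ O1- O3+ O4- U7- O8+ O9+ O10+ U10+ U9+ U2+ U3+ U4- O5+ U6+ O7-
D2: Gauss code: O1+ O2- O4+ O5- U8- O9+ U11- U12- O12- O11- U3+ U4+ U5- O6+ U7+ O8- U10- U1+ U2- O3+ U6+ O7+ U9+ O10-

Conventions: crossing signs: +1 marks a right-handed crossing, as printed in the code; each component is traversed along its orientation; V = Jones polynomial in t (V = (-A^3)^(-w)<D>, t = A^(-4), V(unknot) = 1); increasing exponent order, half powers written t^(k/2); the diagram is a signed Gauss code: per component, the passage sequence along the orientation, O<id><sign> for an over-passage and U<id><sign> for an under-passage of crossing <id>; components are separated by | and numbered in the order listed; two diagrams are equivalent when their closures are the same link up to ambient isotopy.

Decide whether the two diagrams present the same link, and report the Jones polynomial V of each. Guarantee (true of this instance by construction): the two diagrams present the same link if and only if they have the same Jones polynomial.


equivalent: yes
V(D1) = t^-1 - 1 + 2t - 2t^2 + 2t^3 - 2t^4 + t^5  (w +4, c 10, <D> = A^-8 - 2A^-4 + 2 - 2A^4 + 2A^8 - A^12 + A^16)
V(D2) = t^-1 - 1 + 2t - 2t^2 + 2t^3 - 2t^4 + t^5  [12 crossings, <D> = A^-20 - 2A^-16 + 2A^-12 - 2A^-8 + 2A^-4 - 1 + A^4, w = 0]
key observation: from 10 to 12 crossings by R-moves: one link, two diagrams


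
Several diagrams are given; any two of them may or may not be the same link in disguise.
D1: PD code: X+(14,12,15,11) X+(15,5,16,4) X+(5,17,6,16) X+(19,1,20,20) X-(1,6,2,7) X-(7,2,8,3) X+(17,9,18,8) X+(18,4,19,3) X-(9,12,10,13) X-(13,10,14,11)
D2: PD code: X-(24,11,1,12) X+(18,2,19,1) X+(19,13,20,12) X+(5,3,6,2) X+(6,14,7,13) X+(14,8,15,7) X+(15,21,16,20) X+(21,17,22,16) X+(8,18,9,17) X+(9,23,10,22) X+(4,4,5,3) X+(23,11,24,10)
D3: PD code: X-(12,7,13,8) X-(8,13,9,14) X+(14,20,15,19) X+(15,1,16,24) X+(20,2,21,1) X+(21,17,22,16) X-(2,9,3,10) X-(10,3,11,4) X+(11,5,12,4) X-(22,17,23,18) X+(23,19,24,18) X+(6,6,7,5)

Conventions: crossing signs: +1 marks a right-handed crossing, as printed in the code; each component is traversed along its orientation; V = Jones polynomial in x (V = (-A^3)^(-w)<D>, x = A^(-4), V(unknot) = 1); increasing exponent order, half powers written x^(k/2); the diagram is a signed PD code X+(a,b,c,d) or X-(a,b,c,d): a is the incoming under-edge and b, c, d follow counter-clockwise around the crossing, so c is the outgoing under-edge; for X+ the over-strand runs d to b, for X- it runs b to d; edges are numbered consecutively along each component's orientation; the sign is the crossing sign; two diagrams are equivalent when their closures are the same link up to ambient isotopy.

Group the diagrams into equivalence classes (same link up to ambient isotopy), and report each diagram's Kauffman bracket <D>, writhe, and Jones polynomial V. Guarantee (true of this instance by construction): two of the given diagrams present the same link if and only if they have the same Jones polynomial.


classes: {D1} | {D2} | {D3}
V(D1) = 1  [10 crossings, <D> = A^6, w = +2]
V(D2) = x^3 + x^5 - x^8  [12 crossings, <D> = -A^-2 + A^10 + A^18, w = +10]
V(D3) = -x^-3 + x^-2 - x^-1 + 3 - x + x^2 - x^3  (w +2, c 12, <D> = -A^-6 + A^-2 - A^2 + 3A^6 - A^10 + A^14 - A^18)
insight: 3 values of V(x) split the 3 diagrams


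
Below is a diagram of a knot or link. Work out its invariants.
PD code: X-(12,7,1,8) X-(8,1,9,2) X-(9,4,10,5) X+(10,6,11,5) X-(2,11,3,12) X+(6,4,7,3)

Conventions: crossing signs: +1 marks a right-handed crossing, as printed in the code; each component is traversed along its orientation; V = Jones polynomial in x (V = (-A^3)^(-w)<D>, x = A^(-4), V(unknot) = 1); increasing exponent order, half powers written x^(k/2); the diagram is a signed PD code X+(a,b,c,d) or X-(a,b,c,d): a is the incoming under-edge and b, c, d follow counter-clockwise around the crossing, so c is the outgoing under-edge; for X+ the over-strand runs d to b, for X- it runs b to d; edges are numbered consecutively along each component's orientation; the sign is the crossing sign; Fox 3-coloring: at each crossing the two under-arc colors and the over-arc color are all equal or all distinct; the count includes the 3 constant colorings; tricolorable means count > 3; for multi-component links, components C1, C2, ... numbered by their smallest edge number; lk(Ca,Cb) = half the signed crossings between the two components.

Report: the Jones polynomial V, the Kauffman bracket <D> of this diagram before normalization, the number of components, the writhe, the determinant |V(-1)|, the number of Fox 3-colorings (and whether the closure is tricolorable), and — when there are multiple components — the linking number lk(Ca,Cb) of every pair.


V = -x^-4 + x^-3 + x^-1
<D> = A^-2 + A^6 - A^10 (w = -2)
1 component over 6 crossings, w = -2
9 Fox colorings among 3^6, |V(-1)| = 3: tricolorable
why: V spans 3 powers of x: at least 3 crossings in any diagram


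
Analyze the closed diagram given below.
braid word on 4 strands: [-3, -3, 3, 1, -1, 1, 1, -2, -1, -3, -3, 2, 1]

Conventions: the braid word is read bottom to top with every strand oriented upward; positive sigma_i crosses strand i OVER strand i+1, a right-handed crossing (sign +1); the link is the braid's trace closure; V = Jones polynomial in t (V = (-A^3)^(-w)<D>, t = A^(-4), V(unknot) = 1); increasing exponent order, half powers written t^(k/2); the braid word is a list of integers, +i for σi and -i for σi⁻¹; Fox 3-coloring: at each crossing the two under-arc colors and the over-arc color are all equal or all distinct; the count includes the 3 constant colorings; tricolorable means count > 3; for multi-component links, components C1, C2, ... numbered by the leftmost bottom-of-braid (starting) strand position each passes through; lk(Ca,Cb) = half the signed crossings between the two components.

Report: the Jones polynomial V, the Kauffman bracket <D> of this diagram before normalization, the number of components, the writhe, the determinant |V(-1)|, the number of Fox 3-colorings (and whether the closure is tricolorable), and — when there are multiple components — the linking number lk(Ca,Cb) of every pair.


V(t) = -t^-3 + 2t^-2 - 2t^-1 + 3 - 2t + 2t^2 - t^3
bracket: A^-15 - 2A^-11 + 2A^-7 - 3A^-3 + 2A - 2A^5 + A^9, w = -1
1 component, writhe -1, over 13 crossings
det 13, colorings 3 of 3^13 — not tricolorable
observation: |V(-1)| = 13: so not tricolorable, since 3 does not divide 13


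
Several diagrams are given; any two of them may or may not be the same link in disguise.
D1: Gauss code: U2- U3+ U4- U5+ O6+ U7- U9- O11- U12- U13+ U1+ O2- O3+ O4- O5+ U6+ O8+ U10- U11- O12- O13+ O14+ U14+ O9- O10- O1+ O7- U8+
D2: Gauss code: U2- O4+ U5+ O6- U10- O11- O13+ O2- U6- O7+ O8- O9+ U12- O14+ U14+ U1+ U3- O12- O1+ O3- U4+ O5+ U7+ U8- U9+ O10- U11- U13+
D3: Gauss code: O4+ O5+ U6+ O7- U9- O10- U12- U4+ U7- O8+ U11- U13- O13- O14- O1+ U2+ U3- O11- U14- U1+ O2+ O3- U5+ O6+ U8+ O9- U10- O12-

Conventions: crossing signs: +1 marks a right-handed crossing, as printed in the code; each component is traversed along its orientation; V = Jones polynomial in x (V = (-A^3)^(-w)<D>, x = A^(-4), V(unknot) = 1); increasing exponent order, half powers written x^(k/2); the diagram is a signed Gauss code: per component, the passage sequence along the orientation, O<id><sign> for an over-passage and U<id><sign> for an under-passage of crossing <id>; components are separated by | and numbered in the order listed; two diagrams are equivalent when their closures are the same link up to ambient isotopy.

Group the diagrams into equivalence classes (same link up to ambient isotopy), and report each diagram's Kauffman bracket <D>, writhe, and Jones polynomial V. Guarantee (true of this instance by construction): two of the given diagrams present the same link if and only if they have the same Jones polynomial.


equivalence classes: {D1} | {D2, D3}
D1 (bracket A^-8 - A^-4 + 1 - A^4 + A^8; 14 crossings at w = 0): V = x^-2 - x^-1 + 1 - x + x^2
D2 (bracket -A^-12 + 2A^-8 - 2A^-4 + 3 - 2A^4 + 2A^8 - A^12; 14 crossings at w = 0): V = -x^-3 + 2x^-2 - 2x^-1 + 3 - 2x + 2x^2 - x^3
V(D3) = -x^-3 + 2x^-2 - 2x^-1 + 3 - 2x + 2x^2 - x^3  [14 crossings, <D> = -A^-18 + 2A^-14 - 2A^-10 + 3A^-6 - 2A^-2 + 2A^2 - A^6, w = -2]
key observation: 2 classes among 3 diagrams; unequal V(x) rules out equality


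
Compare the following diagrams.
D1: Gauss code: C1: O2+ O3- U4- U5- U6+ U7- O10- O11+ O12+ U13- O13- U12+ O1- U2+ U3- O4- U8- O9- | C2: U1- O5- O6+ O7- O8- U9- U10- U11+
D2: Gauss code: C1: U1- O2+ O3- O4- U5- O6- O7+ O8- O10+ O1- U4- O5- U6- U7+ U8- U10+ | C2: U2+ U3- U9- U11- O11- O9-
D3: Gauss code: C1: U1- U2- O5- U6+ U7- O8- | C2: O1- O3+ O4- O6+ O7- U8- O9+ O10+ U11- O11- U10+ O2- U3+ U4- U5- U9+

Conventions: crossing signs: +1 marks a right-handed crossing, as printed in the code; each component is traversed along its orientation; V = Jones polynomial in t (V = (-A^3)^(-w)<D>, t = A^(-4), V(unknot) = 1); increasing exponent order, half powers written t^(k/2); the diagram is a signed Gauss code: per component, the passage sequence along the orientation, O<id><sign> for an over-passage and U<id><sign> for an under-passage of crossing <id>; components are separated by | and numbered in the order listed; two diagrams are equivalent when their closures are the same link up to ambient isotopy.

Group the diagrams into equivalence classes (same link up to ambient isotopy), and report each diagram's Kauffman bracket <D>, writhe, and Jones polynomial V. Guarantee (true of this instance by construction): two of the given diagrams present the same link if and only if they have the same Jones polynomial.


classes: {D1} | {D2} | {D3}
V(D1) = -t^(-11/2) + t^(-9/2) - t^(-7/2) - t^(-3/2)  [13 crossings, <D> = A^-9 + A^-1 - A^3 + A^7, w = -5]
V(D2) = t^(-9/2) - t^(-5/2) - t^(-3/2) - t^(-1/2)  (w -5, c 11, <D> = A^-13 + A^-9 + A^-5 - A^3)
V(D3) = -t^(-9/2) - t^(-5/2) + t^(-3/2) - t^(-1/2)  [11 crossings, <D> = A^-7 - A^-3 + A + A^9, w = -3]
note: V(t) takes 3 values over 3 diagrams, fixing the grouping


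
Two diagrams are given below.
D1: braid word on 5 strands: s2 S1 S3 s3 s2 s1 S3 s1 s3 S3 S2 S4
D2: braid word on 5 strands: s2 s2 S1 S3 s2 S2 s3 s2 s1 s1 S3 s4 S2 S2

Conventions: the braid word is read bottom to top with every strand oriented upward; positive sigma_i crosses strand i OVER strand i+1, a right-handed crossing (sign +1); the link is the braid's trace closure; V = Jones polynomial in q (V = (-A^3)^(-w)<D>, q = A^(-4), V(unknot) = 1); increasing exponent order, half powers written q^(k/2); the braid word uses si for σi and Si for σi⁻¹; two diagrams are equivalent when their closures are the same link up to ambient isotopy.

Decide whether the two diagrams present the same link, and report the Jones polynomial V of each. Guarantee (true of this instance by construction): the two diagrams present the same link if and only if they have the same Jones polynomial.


same link: yes
V(D1) = 1  [12 crossings, <D> = 1, w = 0]
D2 (bracket A^6; 14 crossings at w = +2): V = 1
note: all 2 diagrams share one V(q), hence one class


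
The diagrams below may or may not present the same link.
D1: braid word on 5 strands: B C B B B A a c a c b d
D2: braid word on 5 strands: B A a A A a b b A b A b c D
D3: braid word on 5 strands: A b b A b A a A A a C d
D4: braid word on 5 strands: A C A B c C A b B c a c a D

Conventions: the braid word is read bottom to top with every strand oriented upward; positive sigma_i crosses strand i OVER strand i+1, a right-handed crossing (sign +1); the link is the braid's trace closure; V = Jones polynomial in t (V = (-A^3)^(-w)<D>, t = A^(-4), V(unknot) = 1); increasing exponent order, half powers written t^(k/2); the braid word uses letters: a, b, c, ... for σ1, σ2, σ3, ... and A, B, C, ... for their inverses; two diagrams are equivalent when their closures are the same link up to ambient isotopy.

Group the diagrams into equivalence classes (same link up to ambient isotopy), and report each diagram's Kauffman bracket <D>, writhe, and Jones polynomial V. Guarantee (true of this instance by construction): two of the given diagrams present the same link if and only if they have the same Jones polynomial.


classes: {D1} | {D2, D3} | {D4}
V(D1) = -t^-4 + t^-3 + t^-1  [12 crossings, <D> = A^4 + A^12 - A^16, w = 0]
V(D2) = -t^-3 + 2t^-2 - 2t^-1 + 3 - 2t + 2t^2 - t^3  [14 crossings, <D> = -A^-12 + 2A^-8 - 2A^-4 + 3 - 2A^4 + 2A^8 - A^12, w = 0]
D3 (bracket -A^-12 + 2A^-8 - 2A^-4 + 3 - 2A^4 + 2A^8 - A^12; 12 crossings at w = 0): V = -t^-3 + 2t^-2 - 2t^-1 + 3 - 2t + 2t^2 - t^3
V(D4) = 1  [14 crossings, <D> = A^-6, w = -2]
note: V(t) takes 3 values over 4 diagrams, fixing the grouping
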